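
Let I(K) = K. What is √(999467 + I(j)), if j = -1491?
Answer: 2*√249494 ≈ 998.99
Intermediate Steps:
√(999467 + I(j)) = √(999467 - 1491) = √997976 = 2*√249494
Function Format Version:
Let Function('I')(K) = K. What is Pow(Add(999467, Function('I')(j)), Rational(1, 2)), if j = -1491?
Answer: Mul(2, Pow(249494, Rational(1, 2))) ≈ 998.99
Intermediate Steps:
Pow(Add(999467, Function('I')(j)), Rational(1, 2)) = Pow(Add(999467, -1491), Rational(1, 2)) = Pow(997976, Rational(1, 2)) = Mul(2, Pow(249494, Rational(1, 2)))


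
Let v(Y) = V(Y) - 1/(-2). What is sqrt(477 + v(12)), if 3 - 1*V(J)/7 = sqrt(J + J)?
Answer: sqrt(1994 - 56*sqrt(6))/2 ≈ 21.545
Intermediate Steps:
V(J) = 21 - 7*sqrt(2)*sqrt(J) (V(J) = 21 - 7*sqrt(J + J) = 21 - 7*sqrt(2)*sqrt(J))
v(Y) = 43/2 - 7*sqrt(2)*sqrt(Y) (v(Y) = (21 - 7*sqrt(2)*sqrt(Y)) - 1/(-2) = (21 - 7*sqrt(2)*sqrt(Y)) - 1*(-1/2) = (21 - 7*sqrt(2)*sqrt(Y)) + 1/2 = 43/2 - 7*sqrt(2)*sqrt(Y))
sqrt(477 + v(12)) = sqrt(477 + (43/2 - 7*sqrt(2)*sqrt(12))) = sqrt(477 + (43/2 - 7*sqrt(2)*2*sqrt(3))) = sqrt(477 + (43/2 - 14*sqrt(6))) = sqrt(997/2 - 14*sqrt(6))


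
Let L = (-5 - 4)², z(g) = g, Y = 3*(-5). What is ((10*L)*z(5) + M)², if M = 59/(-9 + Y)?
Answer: 9436373881/576 ≈ 1.6383e+7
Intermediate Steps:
Y = -15
L = 81 (L = (-9)² = 81)
M = -59/24 (M = 59/(-9 - 15) = 59/(-24) = 59*(-1/24) = -59/24 ≈ -2.4583)
((10*L)*z(5) + M)² = ((10*81)*5 - 59/24)² = (810*5 - 59/24)² = (4050 - 59/24)² = (97141/24)² = 9436373881/576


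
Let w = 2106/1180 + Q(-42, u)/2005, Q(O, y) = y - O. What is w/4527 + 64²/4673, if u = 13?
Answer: 4388995357319/5004983611890 ≈ 0.87692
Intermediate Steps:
w = 428743/236590 (w = 2106/1180 + (13 - 1*(-42))/2005 = 2106*(1/1180) + (13 + 42)*(1/2005) = 1053/590 + 55*(1/2005) = 1053/590 + 11/401 = 428743/236590 ≈ 1.8122)
w/4527 + 64²/4673 = (428743/236590)/4527 + 64²/4673 = (428743/236590)*(1/4527) + 4096*(1/4673) = 428743/1071042930 + 4096/4673 = 4388995357319/5004983611890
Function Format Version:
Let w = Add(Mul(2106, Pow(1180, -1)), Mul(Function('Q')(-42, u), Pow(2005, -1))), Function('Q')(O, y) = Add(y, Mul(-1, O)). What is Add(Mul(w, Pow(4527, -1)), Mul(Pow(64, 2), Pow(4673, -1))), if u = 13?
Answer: Rational(4388995357319, 5004983611890) ≈ 0.87692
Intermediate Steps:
w = Rational(428743, 236590) (w = Add(Mul(2106, Pow(1180, -1)), Mul(Add(13, Mul(-1, -42)), Pow(2005, -1))) = Add(Mul(2106, Rational(1, 1180)), Mul(Add(13, 42), Rational(1, 2005))) = Add(Rational(1053, 590), Mul(55, Rational(1, 2005))) = Add(Rational(1053, 590), Rational(11, 401)) = Rational(428743, 236590) ≈ 1.8122)
Add(Mul(w, Pow(4527, -1)), Mul(Pow(64, 2), Pow(4673, -1))) = Add(Mul(Rational(428743, 236590), Pow(4527, -1)), Mul(Pow(64, 2), Pow(4673, -1))) = Add(Mul(Rational(428743, 236590), Rational(1, 4527)), Mul(4096, Rational(1, 4673))) = Add(Rational(428743, 1071042930), Rational(4096, 4673)) = Rational(4388995357319, 5004983611890)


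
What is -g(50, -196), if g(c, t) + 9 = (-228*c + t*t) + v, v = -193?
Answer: -26814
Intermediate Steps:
g(c, t) = -202 + t² - 228*c (g(c, t) = -9 + ((-228*c + t*t) - 193) = -9 + ((-228*c + t²) - 193) = -9 + ((t² - 228*c) - 193) = -9 + (-193 + t² - 228*c) = -202 + t² - 228*c)
-g(50, -196) = -(-202 + (-196)² - 228*50) = -(-202 + 38416 - 11400) = -1*26814 = -26814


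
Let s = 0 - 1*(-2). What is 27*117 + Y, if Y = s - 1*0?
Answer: 3161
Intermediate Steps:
s = 2 (s = 0 + 2 = 2)
Y = 2 (Y = 2 - 1*0 = 2 + 0 = 2)
27*117 + Y = 27*117 + 2 = 3159 + 2 = 3161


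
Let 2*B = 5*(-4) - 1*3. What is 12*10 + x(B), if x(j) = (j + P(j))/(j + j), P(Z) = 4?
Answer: 5535/46 ≈ 120.33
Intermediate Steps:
B = -23/2 (B = (5*(-4) - 1*3)/2 = (-20 - 3)/2 = (½)*(-23) = -23/2 ≈ -11.500)
x(j) = (4 + j)/(2*j) (x(j) = (j + 4)/(j + j) = (4 + j)/((2*j)) = (4 + j)*(1/(2*j)) = (4 + j)/(2*j))
12*10 + x(B) = 12*10 + (4 - 23/2)/(2*(-23/2)) = 120 + (½)*(-2/23)*(-15/2) = 120 + 15/46 = 5535/46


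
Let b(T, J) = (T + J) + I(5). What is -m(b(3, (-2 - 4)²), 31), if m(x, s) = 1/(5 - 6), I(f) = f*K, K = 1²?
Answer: 1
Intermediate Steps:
K = 1
I(f) = f (I(f) = f*1 = f)
b(T, J) = 5 + J + T (b(T, J) = (T + J) + 5 = (J + T) + 5 = 5 + J + T)
m(x, s) = -1 (m(x, s) = 1/(-1) = -1)
-m(b(3, (-2 - 4)²), 31) = -1*(-1) = 1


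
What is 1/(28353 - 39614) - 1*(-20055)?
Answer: 225839354/11261 ≈ 20055.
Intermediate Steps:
1/(28353 - 39614) - 1*(-20055) = 1/(-11261) + 20055 = -1/11261 + 20055 = 225839354/11261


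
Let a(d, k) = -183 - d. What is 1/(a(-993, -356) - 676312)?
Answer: -1/675502 ≈ -1.4804e-6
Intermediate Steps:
1/(a(-993, -356) - 676312) = 1/((-183 - 1*(-993)) - 676312) = 1/((-183 + 993) - 676312) = 1/(810 - 676312) = 1/(-675502) = -1/675502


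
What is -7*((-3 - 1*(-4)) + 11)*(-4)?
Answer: 336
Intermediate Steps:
-7*((-3 - 1*(-4)) + 11)*(-4) = -7*((-3 + 4) + 11)*(-4) = -7*(1 + 11)*(-4) = -7*12*(-4) = -84*(-4) = 336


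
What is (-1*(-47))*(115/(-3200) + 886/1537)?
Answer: 24989383/983680 ≈ 25.404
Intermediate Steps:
(-1*(-47))*(115/(-3200) + 886/1537) = 47*(115*(-1/3200) + 886*(1/1537)) = 47*(-23/640 + 886/1537) = 47*(531689/983680) = 24989383/983680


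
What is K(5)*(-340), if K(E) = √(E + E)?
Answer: -340*√10 ≈ -1075.2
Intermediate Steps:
K(E) = √2*√E (K(E) = √(2*E) = √2*√E)
K(5)*(-340) = (√2*√5)*(-340) = √10*(-340) = -340*√10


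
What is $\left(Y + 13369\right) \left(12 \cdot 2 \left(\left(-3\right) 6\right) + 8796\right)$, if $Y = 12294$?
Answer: $214645332$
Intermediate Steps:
$\left(Y + 13369\right) \left(12 \cdot 2 \left(\left(-3\right) 6\right) + 8796\right) = \left(12294 + 13369\right) \left(12 \cdot 2 \left(\left(-3\right) 6\right) + 8796\right) = 25663 \left(24 \left(-18\right) + 8796\right) = 25663 \left(-432 + 8796\right) = 25663 \cdot 8364 = 214645332$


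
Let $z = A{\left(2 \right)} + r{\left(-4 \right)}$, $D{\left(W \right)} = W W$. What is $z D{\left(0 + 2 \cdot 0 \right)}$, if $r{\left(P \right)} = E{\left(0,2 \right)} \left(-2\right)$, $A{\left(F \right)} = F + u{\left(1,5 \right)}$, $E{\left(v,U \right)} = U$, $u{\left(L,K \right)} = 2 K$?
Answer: $0$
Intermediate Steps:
$D{\left(W \right)} = W^{2}$
$A{\left(F \right)} = 10 + F$ ($A{\left(F \right)} = F + 2 \cdot 5 = F + 10 = 10 + F$)
$r{\left(P \right)} = -4$ ($r{\left(P \right)} = 2 \left(-2\right) = -4$)
$z = 8$ ($z = \left(10 + 2\right) - 4 = 12 - 4 = 8$)
$z D{\left(0 + 2 \cdot 0 \right)} = 8 \left(0 + 2 \cdot 0\right)^{2} = 8 \left(0 + 0\right)^{2} = 8 \cdot 0^{2} = 8 \cdot 0 = 0$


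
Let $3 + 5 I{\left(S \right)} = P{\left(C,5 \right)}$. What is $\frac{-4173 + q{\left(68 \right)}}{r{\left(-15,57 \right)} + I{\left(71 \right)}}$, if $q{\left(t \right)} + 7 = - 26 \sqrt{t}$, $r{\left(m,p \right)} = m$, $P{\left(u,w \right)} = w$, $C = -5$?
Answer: $\frac{20900}{73} + \frac{260 \sqrt{17}}{73} \approx 300.99$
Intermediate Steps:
$I{\left(S \right)} = \frac{2}{5}$ ($I{\left(S \right)} = - \frac{3}{5} + \frac{1}{5} \cdot 5 = - \frac{3}{5} + 1 = \frac{2}{5}$)
$q{\left(t \right)} = -7 - 26 \sqrt{t}$
$\frac{-4173 + q{\left(68 \right)}}{r{\left(-15,57 \right)} + I{\left(71 \right)}} = \frac{-4173 - \left(7 + 26 \sqrt{68}\right)}{-15 + \frac{2}{5}} = \frac{-4173 - \left(7 + 26 \cdot 2 \sqrt{17}\right)}{- \frac{73}{5}} = \left(-4173 - \left(7 + 52 \sqrt{17}\right)\right) \left(- \frac{5}{73}\right) = \left(-4180 - 52 \sqrt{17}\right) \left(- \frac{5}{73}\right) = \frac{20900}{73} + \frac{260 \sqrt{17}}{73}$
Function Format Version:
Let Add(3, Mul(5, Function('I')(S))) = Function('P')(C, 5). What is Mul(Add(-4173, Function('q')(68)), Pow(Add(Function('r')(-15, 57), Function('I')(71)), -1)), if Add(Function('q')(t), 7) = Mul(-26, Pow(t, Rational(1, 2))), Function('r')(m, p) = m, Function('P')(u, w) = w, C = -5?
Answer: Add(Rational(20900, 73), Mul(Rational(260, 73), Pow(17, Rational(1, 2)))) ≈ 300.99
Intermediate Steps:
Function('I')(S) = Rational(2, 5) (Function('I')(S) = Add(Rational(-3, 5), Mul(Rational(1, 5), 5)) = Add(Rational(-3, 5), 1) = Rational(2, 5))
Function('q')(t) = Add(-7, Mul(-26, Pow(t, Rational(1, 2))))
Mul(Add(-4173, Function('q')(68)), Pow(Add(Function('r')(-15, 57), Function('I')(71)), -1)) = Mul(Add(-4173, Add(-7, Mul(-26, Pow(68, Rational(1, 2))))), Pow(Add(-15, Rational(2, 5)), -1)) = Mul(Add(-4173, Add(-7, Mul(-26, Mul(2, Pow(17, Rational(1, 2)))))), Pow(Rational(-73, 5), -1)) = Mul(Add(-4173, Add(-7, Mul(-52, Pow(17, Rational(1, 2))))), Rational(-5, 73)) = Mul(Add(-4180, Mul(-52, Pow(17, Rational(1, 2)))), Rational(-5, 73)) = Add(Rational(20900, 73), Mul(Rational(260, 73), Pow(17, Rational(1, 2))))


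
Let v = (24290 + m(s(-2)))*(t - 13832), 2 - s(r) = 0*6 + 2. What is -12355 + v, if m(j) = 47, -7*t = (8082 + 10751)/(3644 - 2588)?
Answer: -2488914073409/7392 ≈ -3.3670e+8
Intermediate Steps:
s(r) = 0 (s(r) = 2 - (0*6 + 2) = 2 - (0 + 2) = 2 - 1*2 = 2 - 2 = 0)
t = -18833/7392 (t = -(8082 + 10751)/(7*(3644 - 2588)) = -18833/(7*1056) = -⅐*18833/1056 = -18833/7392 ≈ -2.5478)
v = -2488822745249/7392 (v = (24290 + 47)*(-18833/7392 - 13832) = 24337*(-102264977/7392) = -2488822745249/7392 ≈ -3.3669e+8)
-12355 + v = -12355 - 2488822745249/7392 = -2488914073409/7392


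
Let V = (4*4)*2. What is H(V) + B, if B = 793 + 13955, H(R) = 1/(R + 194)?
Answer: 3333049/226 ≈ 14748.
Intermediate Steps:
V = 32 (V = 16*2 = 32)
H(R) = 1/(194 + R)
B = 14748
H(V) + B = 1/(194 + 32) + 14748 = 1/226 + 14748 = 3333049/226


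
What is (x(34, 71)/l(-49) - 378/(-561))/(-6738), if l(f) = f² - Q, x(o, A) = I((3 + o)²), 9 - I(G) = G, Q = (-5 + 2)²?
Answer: -2942/188370897 ≈ -1.5618e-5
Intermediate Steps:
Q = 9 (Q = (-3)² = 9)
I(G) = 9 - G
x(o, A) = 9 - (3 + o)²
l(f) = -9 + f² (l(f) = f² - 1*9 = f² - 9 = -9 + f²)
(x(34, 71)/l(-49) - 378/(-561))/(-6738) = ((9 - (3 + 34)²)/(-9 + (-49)²) - 378/(-561))/(-6738) = ((9 - 1*37²)/(-9 + 2401) - 378*(-1/561))*(-1/6738) = ((9 - 1*1369)/2392 + 126/187)*(-1/6738) = ((9 - 1369)*(1/2392) + 126/187)*(-1/6738) = (-1360*1/2392 + 126/187)*(-1/6738) = (-170/299 + 126/187)*(-1/6738) = (5884/55913)*(-1/6738) = -2942/188370897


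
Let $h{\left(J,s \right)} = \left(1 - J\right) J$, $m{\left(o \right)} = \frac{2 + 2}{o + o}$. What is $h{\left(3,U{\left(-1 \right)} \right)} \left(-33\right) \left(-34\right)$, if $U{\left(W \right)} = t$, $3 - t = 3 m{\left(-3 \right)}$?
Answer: $-6732$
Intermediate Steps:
$m{\left(o \right)} = \frac{2}{o}$ ($m{\left(o \right)} = \frac{4}{2 o} = 4 \frac{1}{2 o} = \frac{2}{o}$)
$t = 5$ ($t = 3 - 3 \frac{2}{-3} = 3 - 3 \cdot 2 \left(- \frac{1}{3}\right) = 3 - 3 \left(- \frac{2}{3}\right) = 3 - -2 = 3 + 2 = 5$)
$U{\left(W \right)} = 5$
$h{\left(J,s \right)} = J \left(1 - J\right)$
$h{\left(3,U{\left(-1 \right)} \right)} \left(-33\right) \left(-34\right) = 3 \left(1 - 3\right) \left(-33\right) \left(-34\right) = 3 \left(-2\right) \left(-33\right) \left(-34\right) = \left(-6\right) \left(-33\right) \left(-34\right) = 198 \left(-34\right) = -6732$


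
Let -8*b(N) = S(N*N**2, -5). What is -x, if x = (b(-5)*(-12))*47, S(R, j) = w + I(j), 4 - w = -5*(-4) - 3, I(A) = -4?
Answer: 2397/2 ≈ 1198.5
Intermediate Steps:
w = -13 (w = 4 - (-5*(-4) - 3) = 4 - (20 - 3) = 4 - 1*17 = 4 - 17 = -13)
S(R, j) = -17 (S(R, j) = -13 - 4 = -17)
b(N) = 17/8 (b(N) = -1/8*(-17) = 17/8)
x = -2397/2 (x = ((17/8)*(-12))*47 = -51/2*47 = -2397/2 ≈ -1198.5)
-x = -1*(-2397/2) = 2397/2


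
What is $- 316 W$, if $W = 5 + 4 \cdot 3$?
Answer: $-5372$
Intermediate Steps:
$W = 17$ ($W = 5 + 12 = 17$)
$- 316 W = \left(-316\right) 17 = -5372$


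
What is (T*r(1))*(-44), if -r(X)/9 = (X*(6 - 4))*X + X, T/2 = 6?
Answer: 14256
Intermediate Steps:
T = 12 (T = 2*6 = 12)
r(X) = -18*X² - 9*X (r(X) = -9*((X*(6 - 4))*X + X) = -9*((X*2)*X + X) = -9*((2*X)*X + X) = -9*(2*X² + X) = -9*(X + 2*X²) = -18*X² - 9*X)
(T*r(1))*(-44) = (12*(-9*1*(1 + 2*1)))*(-44) = (12*(-9*1*(1 + 2)))*(-44) = (12*(-9*1*3))*(-44) = (12*(-27))*(-44) = -324*(-44) = 14256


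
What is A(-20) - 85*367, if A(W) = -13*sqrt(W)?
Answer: -31195 - 26*I*sqrt(5) ≈ -31195.0 - 58.138*I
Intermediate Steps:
A(-20) - 85*367 = -26*I*sqrt(5) - 85*367 = -26*I*sqrt(5) - 31195 = -31195 - 26*I*sqrt(5)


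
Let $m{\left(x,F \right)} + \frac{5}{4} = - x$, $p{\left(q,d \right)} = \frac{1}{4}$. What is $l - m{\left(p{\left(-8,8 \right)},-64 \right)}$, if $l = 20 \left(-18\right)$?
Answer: $- \frac{717}{2} \approx -358.5$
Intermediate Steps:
$l = -360$
$p{\left(q,d \right)} = \frac{1}{4}$
$m{\left(x,F \right)} = - \frac{5}{4} - x$
$l - m{\left(p{\left(-8,8 \right)},-64 \right)} = -360 - \left(- \frac{5}{4} - \frac{1}{4}\right) = -360 - - \frac{3}{2} = -360 + \frac{3}{2} = - \frac{717}{2}$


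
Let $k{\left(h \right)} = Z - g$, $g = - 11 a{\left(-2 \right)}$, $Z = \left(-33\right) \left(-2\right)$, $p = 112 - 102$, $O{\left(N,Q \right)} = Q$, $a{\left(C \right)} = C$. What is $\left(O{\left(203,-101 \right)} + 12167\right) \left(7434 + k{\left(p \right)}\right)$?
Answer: $90229548$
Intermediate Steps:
$p = 10$ ($p = 112 - 102 = 10$)
$Z = 66$
$g = 22$ ($g = \left(-11\right) \left(-2\right) = 22$)
$k{\left(h \right)} = 44$ ($k{\left(h \right)} = 66 - 22 = 44$)
$\left(O{\left(203,-101 \right)} + 12167\right) \left(7434 + k{\left(p \right)}\right) = \left(-101 + 12167\right) \left(7434 + 44\right) = 12066 \cdot 7478 = 90229548$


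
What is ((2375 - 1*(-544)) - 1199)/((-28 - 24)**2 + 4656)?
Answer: 43/184 ≈ 0.23370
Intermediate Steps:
((2375 - 1*(-544)) - 1199)/((-28 - 24)**2 + 4656) = ((2375 + 544) - 1199)/((-52)**2 + 4656) = (2919 - 1199)/(2704 + 4656) = 1720/7360 = 1720*(1/7360) = 43/184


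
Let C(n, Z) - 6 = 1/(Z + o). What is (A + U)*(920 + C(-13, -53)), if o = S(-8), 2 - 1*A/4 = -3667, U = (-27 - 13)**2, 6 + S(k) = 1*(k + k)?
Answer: 1130351924/75 ≈ 1.5071e+7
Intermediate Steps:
S(k) = -6 + 2*k (S(k) = -6 + 1*(k + k) = -6 + 1*(2*k) = -6 + 2*k)
U = 1600 (U = (-40)**2 = 1600)
A = 14676 (A = 8 - 4*(-3667) = 8 + 14668 = 14676)
o = -22 (o = -6 + 2*(-8) = -6 - 16 = -22)
C(n, Z) = 6 + 1/(-22 + Z) (C(n, Z) = 6 + 1/(Z - 22) = 6 + 1/(-22 + Z))
(A + U)*(920 + C(-13, -53)) = (14676 + 1600)*(920 + (-131 + 6*(-53))/(-22 - 53)) = 16276*(920 + (-131 - 318)/(-75)) = 16276*(920 - 1/75*(-449)) = 16276*(920 + 449/75) = 16276*(69449/75) = 1130351924/75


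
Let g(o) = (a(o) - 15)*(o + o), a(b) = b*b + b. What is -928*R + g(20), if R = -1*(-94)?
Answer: -71032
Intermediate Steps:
a(b) = b + b² (a(b) = b² + b = b + b²)
g(o) = 2*o*(-15 + o*(1 + o)) (g(o) = (o*(1 + o) - 15)*(o + o) = (-15 + o*(1 + o))*(2*o) = 2*o*(-15 + o*(1 + o)))
R = 94
-928*R + g(20) = -928*94 + 2*20*(-15 + 20*(1 + 20)) = -87232 + 2*20*(-15 + 20*21) = -87232 + 2*20*(-15 + 420) = -87232 + 2*20*405 = -87232 + 16200 = -71032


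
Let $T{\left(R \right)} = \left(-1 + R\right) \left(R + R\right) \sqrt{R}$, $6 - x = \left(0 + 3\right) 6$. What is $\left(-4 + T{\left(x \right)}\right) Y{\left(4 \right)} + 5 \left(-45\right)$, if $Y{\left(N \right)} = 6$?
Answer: $-249 + 3744 i \sqrt{3} \approx -249.0 + 6484.8 i$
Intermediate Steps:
$x = -12$ ($x = 6 - \left(0 + 3\right) 6 = 6 - 3 \cdot 6 = 6 - 18 = -12$)
$T{\left(R \right)} = 2 R^{\frac{3}{2}} \left(-1 + R\right)$ ($T{\left(R \right)} = \left(-1 + R\right) 2 R \sqrt{R} = 2 R \left(-1 + R\right) \sqrt{R} = 2 R^{\frac{3}{2}} \left(-1 + R\right)$)
$\left(-4 + T{\left(x \right)}\right) Y{\left(4 \right)} + 5 \left(-45\right) = \left(-4 + 2 \left(-12\right)^{\frac{3}{2}} \left(-1 - 12\right)\right) 6 + 5 \left(-45\right) = \left(-4 + 2 \left(- 24 i \sqrt{3}\right) \left(-13\right)\right) 6 - 225 = \left(-4 + 624 i \sqrt{3}\right) 6 - 225 = \left(-24 + 3744 i \sqrt{3}\right) - 225 = -249 + 3744 i \sqrt{3}$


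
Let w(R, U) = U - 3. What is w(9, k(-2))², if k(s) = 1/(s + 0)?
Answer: 49/4 ≈ 12.250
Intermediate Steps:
k(s) = 1/s
w(R, U) = -3 + U
w(9, k(-2))² = (-3 + 1/(-2))² = (-3 - ½)² = (-7/2)² = 49/4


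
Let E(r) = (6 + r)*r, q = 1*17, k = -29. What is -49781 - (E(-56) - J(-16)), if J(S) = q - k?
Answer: -52535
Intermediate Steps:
q = 17
E(r) = r*(6 + r)
J(S) = 46 (J(S) = 17 - 1*(-29) = 17 + 29 = 46)
-49781 - (E(-56) - J(-16)) = -49781 - (-56*(6 - 56) - 1*46) = -49781 - (-56*(-50) - 46) = -49781 - (2800 - 46) = -49781 - 1*2754 = -49781 - 2754 = -52535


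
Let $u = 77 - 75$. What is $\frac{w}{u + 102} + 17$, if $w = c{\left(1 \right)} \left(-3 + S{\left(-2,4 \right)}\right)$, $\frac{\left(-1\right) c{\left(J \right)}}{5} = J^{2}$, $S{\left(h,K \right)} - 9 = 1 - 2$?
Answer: $\frac{1743}{104} \approx 16.76$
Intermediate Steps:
$S{\left(h,K \right)} = 8$ ($S{\left(h,K \right)} = 9 + \left(1 - 2\right) = 9 - 1 = 8$)
$u = 2$
$c{\left(J \right)} = - 5 J^{2}$
$w = -25$ ($w = - 5 \cdot 1^{2} \left(-3 + 8\right) = \left(-5\right) 1 \cdot 5 = \left(-5\right) 5 = -25$)
$\frac{w}{u + 102} + 17 = - \frac{25}{2 + 102} + 17 = - \frac{25}{104} + 17 = \frac{1743}{104}$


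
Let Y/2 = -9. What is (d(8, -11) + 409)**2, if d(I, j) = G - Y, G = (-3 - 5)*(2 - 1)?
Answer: 175561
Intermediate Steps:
G = -8 (G = -8*1 = -8)
Y = -18 (Y = 2*(-9) = -18)
d(I, j) = 10 (d(I, j) = -8 - 1*(-18) = -8 + 18 = 10)
(d(8, -11) + 409)**2 = (10 + 409)**2 = 419**2 = 175561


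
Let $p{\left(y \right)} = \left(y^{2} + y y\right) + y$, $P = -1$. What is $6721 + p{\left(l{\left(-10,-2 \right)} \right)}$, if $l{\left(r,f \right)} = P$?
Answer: $6722$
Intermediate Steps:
$l{\left(r,f \right)} = -1$
$p{\left(y \right)} = y + 2 y^{2}$ ($p{\left(y \right)} = \left(y^{2} + y^{2}\right) + y = 2 y^{2} + y = y + 2 y^{2}$)
$6721 + p{\left(l{\left(-10,-2 \right)} \right)} = 6721 - \left(1 + 2 \left(-1\right)\right) = 6721 - \left(1 - 2\right) = 6721 - -1 = 6721 + 1 = 6722$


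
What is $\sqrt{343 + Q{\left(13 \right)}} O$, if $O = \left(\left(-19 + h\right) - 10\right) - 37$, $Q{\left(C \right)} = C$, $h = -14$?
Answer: $- 160 \sqrt{89} \approx -1509.4$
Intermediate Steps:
$O = -80$ ($O = \left(\left(-19 - 14\right) - 10\right) - 37 = \left(-33 - 10\right) - 37 = -43 - 37 = -80$)
$\sqrt{343 + Q{\left(13 \right)}} O = \sqrt{343 + 13} \left(-80\right) = \sqrt{356} \left(-80\right) = 2 \sqrt{89} \left(-80\right) = - 160 \sqrt{89}$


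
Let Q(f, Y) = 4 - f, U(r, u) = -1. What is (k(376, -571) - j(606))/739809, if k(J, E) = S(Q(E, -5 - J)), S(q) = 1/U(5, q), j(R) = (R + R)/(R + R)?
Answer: -2/739809 ≈ -2.7034e-6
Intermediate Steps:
j(R) = 1 (j(R) = (2*R)/((2*R)) = (2*R)*(1/(2*R)) = 1)
S(q) = -1 (S(q) = 1/(-1) = -1)
k(J, E) = -1
(k(376, -571) - j(606))/739809 = (-1 - 1*1)/739809 = (-1 - 1)*(1/739809) = -2*1/739809 = -2/739809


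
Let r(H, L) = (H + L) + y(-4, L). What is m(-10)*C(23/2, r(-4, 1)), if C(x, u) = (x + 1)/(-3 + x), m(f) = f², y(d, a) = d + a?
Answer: 2500/17 ≈ 147.06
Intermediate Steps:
y(d, a) = a + d
r(H, L) = -4 + H + 2*L (r(H, L) = (H + L) + (L - 4) = (H + L) + (-4 + L) = -4 + H + 2*L)
C(x, u) = (1 + x)/(-3 + x)
m(-10)*C(23/2, r(-4, 1)) = (-10)²*((1 + 23/2)/(-3 + 23/2)) = 100*((1 + 23*(½))/(-3 + 23*(½))) = 100*((1 + 23/2)/(-3 + 23/2)) = 100*((25/2)/(17/2)) = 100*((2/17)*(25/2)) = 100*(25/17) = 2500/17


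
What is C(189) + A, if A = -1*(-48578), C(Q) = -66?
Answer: 48512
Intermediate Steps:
A = 48578
C(189) + A = -66 + 48578 = 48512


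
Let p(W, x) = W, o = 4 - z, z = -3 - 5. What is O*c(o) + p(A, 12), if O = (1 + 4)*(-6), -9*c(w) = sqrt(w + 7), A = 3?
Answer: 3 + 10*sqrt(19)/3 ≈ 17.530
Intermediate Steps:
z = -8
o = 12 (o = 4 - 1*(-8) = 4 + 8 = 12)
c(w) = -sqrt(7 + w)/9 (c(w) = -sqrt(w + 7)/9 = -sqrt(7 + w)/9)
O = -30 (O = 5*(-6) = -30)
O*c(o) + p(A, 12) = -(-10)*sqrt(7 + 12)/3 + 3 = -(-10)*sqrt(19)/3 + 3 = 10*sqrt(19)/3 + 3 = 3 + 10*sqrt(19)/3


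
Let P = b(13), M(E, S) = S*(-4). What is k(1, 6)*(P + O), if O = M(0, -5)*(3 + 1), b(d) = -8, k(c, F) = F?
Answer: 432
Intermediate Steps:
M(E, S) = -4*S
P = -8
O = 80 (O = (-4*(-5))*(3 + 1) = 20*4 = 80)
k(1, 6)*(P + O) = 6*(-8 + 80) = 6*72 = 432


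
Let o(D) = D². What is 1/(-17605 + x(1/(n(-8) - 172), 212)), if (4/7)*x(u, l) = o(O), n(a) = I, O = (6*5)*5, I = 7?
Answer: 1/21770 ≈ 4.5935e-5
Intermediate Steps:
O = 150 (O = 30*5 = 150)
n(a) = 7
x(u, l) = 39375 (x(u, l) = (7/4)*150² = (7/4)*22500 = 39375)
1/(-17605 + x(1/(n(-8) - 172), 212)) = 1/(-17605 + 39375) = 1/21770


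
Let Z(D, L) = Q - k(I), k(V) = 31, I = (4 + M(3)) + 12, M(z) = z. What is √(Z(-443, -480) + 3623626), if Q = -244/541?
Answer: √1060557276191/541 ≈ 1903.6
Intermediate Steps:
Q = -244/541 (Q = -244*1/541 = -244/541 ≈ -0.45102)
I = 19 (I = (4 + 3) + 12 = 7 + 12 = 19)
Z(D, L) = -17015/541 (Z(D, L) = -244/541 - 1*31 = -244/541 - 31 = -17015/541)
√(Z(-443, -480) + 3623626) = √(-17015/541 + 3623626) = √(1960364651/541) = √1060557276191/541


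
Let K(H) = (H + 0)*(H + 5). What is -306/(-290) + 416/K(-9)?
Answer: 16457/1305 ≈ 12.611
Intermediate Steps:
K(H) = H*(5 + H)
-306/(-290) + 416/K(-9) = -306/(-290) + 416/((-9*(5 - 9))) = -306*(-1/290) + 416/((-9*(-4))) = 153/145 + 416/36 = 153/145 + 416*(1/36) = 153/145 + 104/9 = 16457/1305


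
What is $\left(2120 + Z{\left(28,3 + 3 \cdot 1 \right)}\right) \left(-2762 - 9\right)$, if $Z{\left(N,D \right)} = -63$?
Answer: $-5699947$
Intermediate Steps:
$\left(2120 + Z{\left(28,3 + 3 \cdot 1 \right)}\right) \left(-2762 - 9\right) = \left(2120 - 63\right) \left(-2762 - 9\right) = 2057 \left(-2771\right) = -5699947$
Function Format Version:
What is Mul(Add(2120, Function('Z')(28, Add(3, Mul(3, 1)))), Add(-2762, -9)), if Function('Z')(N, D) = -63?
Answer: -5699947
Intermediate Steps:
Mul(Add(2120, Function('Z')(28, Add(3, Mul(3, 1)))), Add(-2762, -9)) = Mul(Add(2120, -63), Add(-2762, -9)) = Mul(2057, -2771) = -5699947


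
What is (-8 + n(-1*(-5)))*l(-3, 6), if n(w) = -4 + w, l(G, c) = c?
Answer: -42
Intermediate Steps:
(-8 + n(-1*(-5)))*l(-3, 6) = (-8 + (-4 - 1*(-5)))*6 = (-8 + (-4 + 5))*6 = (-8 + 1)*6 = -7*6 = -42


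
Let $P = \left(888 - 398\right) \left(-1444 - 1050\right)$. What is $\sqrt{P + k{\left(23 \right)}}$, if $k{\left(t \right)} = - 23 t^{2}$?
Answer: $i \sqrt{1234227} \approx 1111.0 i$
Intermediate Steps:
$P = -1222060$ ($P = 490 \left(-2494\right) = -1222060$)
$\sqrt{P + k{\left(23 \right)}} = \sqrt{-1222060 - 23 \cdot 23^{2}} = \sqrt{-1222060 - 12167} = \sqrt{-1234227} = i \sqrt{1234227}$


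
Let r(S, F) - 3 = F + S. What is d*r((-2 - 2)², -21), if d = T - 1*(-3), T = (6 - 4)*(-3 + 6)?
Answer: -18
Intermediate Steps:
r(S, F) = 3 + F + S (r(S, F) = 3 + (F + S) = 3 + F + S)
T = 6 (T = 2*3 = 6)
d = 9 (d = 6 - 1*(-3) = 6 + 3 = 9)
d*r((-2 - 2)², -21) = 9*(3 - 21 + (-2 - 2)²) = 9*(3 - 21 + (-4)²) = 9*(3 - 21 + 16) = 9*(-2) = -18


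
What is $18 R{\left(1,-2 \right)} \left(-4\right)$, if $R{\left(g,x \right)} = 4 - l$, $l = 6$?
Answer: $144$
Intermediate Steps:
$R{\left(g,x \right)} = -2$ ($R{\left(g,x \right)} = 4 - 6 = -2$)
$18 R{\left(1,-2 \right)} \left(-4\right) = 18 \left(-2\right) \left(-4\right) = \left(-36\right) \left(-4\right) = 144$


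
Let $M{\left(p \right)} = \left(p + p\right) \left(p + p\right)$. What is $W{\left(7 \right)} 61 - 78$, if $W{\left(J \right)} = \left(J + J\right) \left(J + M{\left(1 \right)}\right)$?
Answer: $9316$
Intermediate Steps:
$M{\left(p \right)} = 4 p^{2}$ ($M{\left(p \right)} = 2 p 2 p = 4 p^{2}$)
$W{\left(J \right)} = 2 J \left(4 + J\right)$ ($W{\left(J \right)} = \left(J + J\right) \left(J + 4 \cdot 1^{2}\right) = 2 J \left(J + 4 \cdot 1\right) = 2 J \left(J + 4\right) = 2 J \left(4 + J\right)$)
$W{\left(7 \right)} 61 - 78 = 2 \cdot 7 \left(4 + 7\right) 61 - 78 = 2 \cdot 7 \cdot 11 \cdot 61 - 78 = 154 \cdot 61 - 78 = 9394 - 78 = 9316$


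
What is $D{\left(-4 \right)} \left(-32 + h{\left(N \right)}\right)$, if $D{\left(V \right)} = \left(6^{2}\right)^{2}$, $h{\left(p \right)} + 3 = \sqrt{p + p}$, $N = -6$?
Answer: $-45360 + 2592 i \sqrt{3} \approx -45360.0 + 4489.5 i$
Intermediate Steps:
$h{\left(p \right)} = -3 + \sqrt{2} \sqrt{p}$ ($h{\left(p \right)} = -3 + \sqrt{p + p} = -3 + \sqrt{2 p} = -3 + \sqrt{2} \sqrt{p}$)
$D{\left(V \right)} = 1296$ ($D{\left(V \right)} = 36^{2} = 1296$)
$D{\left(-4 \right)} \left(-32 + h{\left(N \right)}\right) = 1296 \left(-32 - \left(3 - \sqrt{2} \sqrt{-6}\right)\right) = 1296 \left(-32 - \left(3 - \sqrt{2} i \sqrt{6}\right)\right) = 1296 \left(-32 - \left(3 - 2 i \sqrt{3}\right)\right) = 1296 \left(-35 + 2 i \sqrt{3}\right) = -45360 + 2592 i \sqrt{3}$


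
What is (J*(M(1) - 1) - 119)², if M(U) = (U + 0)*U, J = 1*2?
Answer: 14161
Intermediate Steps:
J = 2
M(U) = U² (M(U) = U*U = U²)
(J*(M(1) - 1) - 119)² = (2*(1² - 1) - 119)² = (2*(1 - 1) - 119)² = (2*0 - 119)² = (0 - 119)² = (-119)² = 14161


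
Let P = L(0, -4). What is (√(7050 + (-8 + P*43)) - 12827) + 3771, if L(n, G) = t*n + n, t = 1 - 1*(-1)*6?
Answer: -9056 + √7042 ≈ -8972.1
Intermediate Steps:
t = 7 (t = 1 + 1*6 = 1 + 6 = 7)
L(n, G) = 8*n (L(n, G) = 7*n + n = 8*n)
P = 0 (P = 8*0 = 0)
(√(7050 + (-8 + P*43)) - 12827) + 3771 = (√(7050 + (-8 + 0*43)) - 12827) + 3771 = (√(7050 + (-8 + 0)) - 12827) + 3771 = (√(7050 - 8) - 12827) + 3771 = (√7042 - 12827) + 3771 = (-12827 + √7042) + 3771 = -9056 + √7042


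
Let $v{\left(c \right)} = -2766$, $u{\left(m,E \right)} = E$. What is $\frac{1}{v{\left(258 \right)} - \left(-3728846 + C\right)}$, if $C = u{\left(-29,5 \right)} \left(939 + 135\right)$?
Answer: $\frac{1}{3720710} \approx 2.6877 \cdot 10^{-7}$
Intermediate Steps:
$C = 5370$ ($C = 5 \left(939 + 135\right) = 5 \cdot 1074 = 5370$)
$\frac{1}{v{\left(258 \right)} - \left(-3728846 + C\right)} = \frac{1}{-2766 + \left(3728846 - 5370\right)} = \frac{1}{-2766 + 3723476} = \frac{1}{3720710}$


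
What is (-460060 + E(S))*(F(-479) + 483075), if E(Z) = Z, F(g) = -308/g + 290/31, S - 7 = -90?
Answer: -3300757187246019/14849 ≈ -2.2229e+11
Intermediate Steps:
S = -83 (S = 7 - 90 = -83)
F(g) = 290/31 - 308/g (F(g) = -308/g + 290*(1/31) = -308/g + 290/31 = 290/31 - 308/g)
(-460060 + E(S))*(F(-479) + 483075) = (-460060 - 83)*((290/31 - 308/(-479)) + 483075) = -460143*((290/31 - 308*(-1/479)) + 483075) = -460143*((290/31 + 308/479) + 483075) = -460143*(148458/14849 + 483075) = -460143*7173329133/14849 = -3300757187246019/14849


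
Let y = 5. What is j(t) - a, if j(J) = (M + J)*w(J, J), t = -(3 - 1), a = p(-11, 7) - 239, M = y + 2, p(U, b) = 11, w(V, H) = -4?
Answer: 208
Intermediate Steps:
M = 7 (M = 5 + 2 = 7)
a = -228 (a = 11 - 239 = -228)
t = -2 (t = -1*2 = -2)
j(J) = -28 - 4*J (j(J) = (7 + J)*(-4) = -28 - 4*J)
j(t) - a = (-28 - 4*(-2)) - 1*(-228) = (-28 + 8) + 228 = -20 + 228 = 208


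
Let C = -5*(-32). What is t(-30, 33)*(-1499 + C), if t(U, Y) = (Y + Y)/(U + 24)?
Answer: 14729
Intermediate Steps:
t(U, Y) = 2*Y/(24 + U) (t(U, Y) = (2*Y)/(24 + U) = 2*Y/(24 + U))
C = 160
t(-30, 33)*(-1499 + C) = (2*33/(24 - 30))*(-1499 + 160) = (2*33/(-6))*(-1339) = (2*33*(-1/6))*(-1339) = -11*(-1339) = 14729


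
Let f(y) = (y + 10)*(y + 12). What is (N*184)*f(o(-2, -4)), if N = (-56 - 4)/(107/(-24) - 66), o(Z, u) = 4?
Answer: 59351040/1691 ≈ 35098.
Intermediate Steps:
f(y) = (10 + y)*(12 + y)
N = 1440/1691 (N = -60/(107*(-1/24) - 66) = -60/(-107/24 - 66) = -60/(-1691/24) = -60*(-24/1691) = 1440/1691 ≈ 0.85157)
(N*184)*f(o(-2, -4)) = ((1440/1691)*184)*(120 + 4² + 22*4) = 264960*(120 + 16 + 88)/1691 = (264960/1691)*224 = 59351040/1691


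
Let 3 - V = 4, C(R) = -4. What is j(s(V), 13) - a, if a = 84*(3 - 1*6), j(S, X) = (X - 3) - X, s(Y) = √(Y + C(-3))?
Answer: 249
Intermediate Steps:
V = -1 (V = 3 - 1*4 = 3 - 4 = -1)
s(Y) = √(-4 + Y) (s(Y) = √(Y - 4) = √(-4 + Y))
j(S, X) = -3 (j(S, X) = (-3 + X) - X = -3)
a = -252 (a = 84*(3 - 6) = 84*(-3) = -252)
j(s(V), 13) - a = -3 - 1*(-252) = -3 + 252 = 249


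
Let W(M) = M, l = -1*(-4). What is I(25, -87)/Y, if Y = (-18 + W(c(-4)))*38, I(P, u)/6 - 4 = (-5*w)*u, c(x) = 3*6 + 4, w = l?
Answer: 1308/19 ≈ 68.842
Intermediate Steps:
l = 4
w = 4
c(x) = 22 (c(x) = 18 + 4 = 22)
I(P, u) = 24 - 120*u (I(P, u) = 24 + 6*((-5*4)*u) = 24 + 6*(-20*u) = 24 - 120*u)
Y = 152 (Y = (-18 + 22)*38 = 4*38 = 152)
I(25, -87)/Y = (24 - 120*(-87))/152 = (24 + 10440)*(1/152) = 10464*(1/152) = 1308/19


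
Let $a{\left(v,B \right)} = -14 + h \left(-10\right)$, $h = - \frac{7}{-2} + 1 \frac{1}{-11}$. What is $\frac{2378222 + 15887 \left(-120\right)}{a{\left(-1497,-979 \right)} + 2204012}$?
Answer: $\frac{5189602}{24243603} \approx 0.21406$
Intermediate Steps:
$h = \frac{75}{22}$ ($h = \left(-7\right) \left(- \frac{1}{2}\right) + 1 \left(- \frac{1}{11}\right) = \frac{7}{2} - \frac{1}{11} = \frac{75}{22} \approx 3.4091$)
$a{\left(v,B \right)} = - \frac{529}{11}$ ($a{\left(v,B \right)} = -14 + \frac{75}{22} \left(-10\right) = -14 - \frac{375}{11} = - \frac{529}{11}$)
$\frac{2378222 + 15887 \left(-120\right)}{a{\left(-1497,-979 \right)} + 2204012} = \frac{2378222 + 15887 \left(-120\right)}{- \frac{529}{11} + 2204012} = \frac{2378222 - 1906440}{\frac{24243603}{11}} = 471782 \cdot \frac{11}{24243603} = \frac{5189602}{24243603}$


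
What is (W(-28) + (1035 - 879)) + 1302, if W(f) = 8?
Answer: 1466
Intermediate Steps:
(W(-28) + (1035 - 879)) + 1302 = (8 + (1035 - 879)) + 1302 = (8 + 156) + 1302 = 164 + 1302 = 1466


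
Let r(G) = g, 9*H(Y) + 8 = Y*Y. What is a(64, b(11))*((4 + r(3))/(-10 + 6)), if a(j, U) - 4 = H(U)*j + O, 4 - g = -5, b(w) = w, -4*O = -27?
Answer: -381095/144 ≈ -2646.5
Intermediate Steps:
O = 27/4 (O = -¼*(-27) = 27/4 ≈ 6.7500)
g = 9 (g = 4 - 1*(-5) = 4 + 5 = 9)
H(Y) = -8/9 + Y²/9 (H(Y) = -8/9 + (Y*Y)/9 = -8/9 + Y²/9)
r(G) = 9
a(j, U) = 43/4 + j*(-8/9 + U²/9) (a(j, U) = 4 + ((-8/9 + U²/9)*j + 27/4) = 4 + (j*(-8/9 + U²/9) + 27/4) = 4 + (27/4 + j*(-8/9 + U²/9)) = 43/4 + j*(-8/9 + U²/9))
a(64, b(11))*((4 + r(3))/(-10 + 6)) = (43/4 + (⅑)*64*(-8 + 11²))*((4 + 9)/(-10 + 6)) = (43/4 + (⅑)*64*(-8 + 121))*(13/(-4)) = (43/4 + (⅑)*64*113)*(13*(-¼)) = (43/4 + 7232/9)*(-13/4) = (29315/36)*(-13/4) = -381095/144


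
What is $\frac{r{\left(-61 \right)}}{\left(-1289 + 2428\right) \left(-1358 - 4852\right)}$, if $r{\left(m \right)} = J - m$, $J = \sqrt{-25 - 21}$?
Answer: $- \frac{61}{7073190} - \frac{i \sqrt{46}}{7073190} \approx -8.6241 \cdot 10^{-6} - 9.5888 \cdot 10^{-7} i$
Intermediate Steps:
$J = i \sqrt{46}$ ($J = \sqrt{-46} = i \sqrt{46} \approx 6.7823 i$)
$r{\left(m \right)} = - m + i \sqrt{46}$ ($r{\left(m \right)} = i \sqrt{46} - m = - m + i \sqrt{46}$)
$\frac{r{\left(-61 \right)}}{\left(-1289 + 2428\right) \left(-1358 - 4852\right)} = \frac{\left(-1\right) \left(-61\right) + i \sqrt{46}}{\left(-1289 + 2428\right) \left(-1358 - 4852\right)} = \frac{61 + i \sqrt{46}}{1139 \left(-6210\right)} = \frac{61 + i \sqrt{46}}{-7073190} = \left(61 + i \sqrt{46}\right) \left(- \frac{1}{7073190}\right) = - \frac{61}{7073190} - \frac{i \sqrt{46}}{7073190}$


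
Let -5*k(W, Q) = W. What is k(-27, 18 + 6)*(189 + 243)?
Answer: 11664/5 ≈ 2332.8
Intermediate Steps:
k(W, Q) = -W/5
k(-27, 18 + 6)*(189 + 243) = (-⅕*(-27))*(189 + 243) = (27/5)*432 = 11664/5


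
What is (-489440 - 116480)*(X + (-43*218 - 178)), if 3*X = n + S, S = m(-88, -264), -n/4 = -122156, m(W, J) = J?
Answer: -278543847680/3 ≈ -9.2848e+10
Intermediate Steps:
n = 488624 (n = -4*(-122156) = 488624)
S = -264
X = 488360/3 (X = (488624 - 264)/3 = (⅓)*488360 = 488360/3 ≈ 1.6279e+5)
(-489440 - 116480)*(X + (-43*218 - 178)) = (-489440 - 116480)*(488360/3 + (-43*218 - 178)) = -605920*(488360/3 + (-9374 - 178)) = -605920*(488360/3 - 9552) = -605920*459704/3 = -278543847680/3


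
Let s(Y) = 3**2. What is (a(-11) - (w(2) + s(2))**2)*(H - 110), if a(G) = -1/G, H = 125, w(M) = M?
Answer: -19950/11 ≈ -1813.6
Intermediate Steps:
s(Y) = 9
(a(-11) - (w(2) + s(2))**2)*(H - 110) = (-1/(-11) - (2 + 9)**2)*(125 - 110) = (-1*(-1/11) - 1*11**2)*15 = (1/11 - 1*121)*15 = (1/11 - 121)*15 = -1330/11*15 = -19950/11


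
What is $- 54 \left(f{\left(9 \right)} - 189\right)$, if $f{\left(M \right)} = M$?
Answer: $9720$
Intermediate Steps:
$- 54 \left(f{\left(9 \right)} - 189\right) = - 54 \left(9 - 189\right) = \left(-54\right) \left(-180\right) = 9720$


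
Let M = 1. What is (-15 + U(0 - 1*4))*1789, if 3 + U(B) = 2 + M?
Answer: -26835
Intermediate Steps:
U(B) = 0 (U(B) = -3 + (2 + 1) = -3 + 3 = 0)
(-15 + U(0 - 1*4))*1789 = (-15 + 0)*1789 = -15*1789 = -26835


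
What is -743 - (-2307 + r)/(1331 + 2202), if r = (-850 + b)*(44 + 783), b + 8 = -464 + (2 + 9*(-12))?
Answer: -1441756/3533 ≈ -408.08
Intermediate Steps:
b = -578 (b = -8 + (-464 + (2 + 9*(-12))) = -8 + (-464 + (2 - 108)) = -8 + (-464 - 106) = -8 - 570 = -578)
r = -1180956 (r = (-850 - 578)*(44 + 783) = -1428*827 = -1180956)
-743 - (-2307 + r)/(1331 + 2202) = -743 - (-2307 - 1180956)/(1331 + 2202) = -743 - (-1183263)/3533 = -743 - 1*(-1183263/3533) = -743 + 1183263/3533 = -1441756/3533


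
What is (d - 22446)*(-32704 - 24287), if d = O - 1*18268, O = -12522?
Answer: 3033972876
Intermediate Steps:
d = -30790 (d = -12522 - 1*18268 = -12522 - 18268 = -30790)
(d - 22446)*(-32704 - 24287) = (-30790 - 22446)*(-32704 - 24287) = -53236*(-56991) = 3033972876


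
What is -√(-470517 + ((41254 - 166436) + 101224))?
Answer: -5*I*√19779 ≈ -703.19*I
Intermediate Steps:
-√(-470517 + ((41254 - 166436) + 101224)) = -√(-470517 + (-125182 + 101224)) = -√(-470517 - 23958) = -√(-494475) = -5*I*√19779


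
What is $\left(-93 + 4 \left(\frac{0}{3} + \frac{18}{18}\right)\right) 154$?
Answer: $-13706$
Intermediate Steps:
$\left(-93 + 4 \left(\frac{0}{3} + \frac{18}{18}\right)\right) 154 = \left(-93 + 4 \left(0 \cdot \frac{1}{3} + 18 \cdot \frac{1}{18}\right)\right) 154 = \left(-93 + 4 \left(0 + 1\right)\right) 154 = \left(-93 + 4 \cdot 1\right) 154 = \left(-93 + 4\right) 154 = \left(-89\right) 154 = -13706$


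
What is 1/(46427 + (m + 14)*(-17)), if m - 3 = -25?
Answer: 1/46563 ≈ 2.1476e-5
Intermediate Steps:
m = -22 (m = 3 - 25 = -22)
1/(46427 + (m + 14)*(-17)) = 1/(46427 + (-22 + 14)*(-17)) = 1/(46427 - 8*(-17)) = 1/(46427 + 136) = 1/46563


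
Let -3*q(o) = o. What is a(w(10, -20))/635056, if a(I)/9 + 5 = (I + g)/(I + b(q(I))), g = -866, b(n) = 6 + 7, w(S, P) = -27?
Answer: 7407/8890784 ≈ 0.00083311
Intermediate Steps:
q(o) = -o/3
b(n) = 13
a(I) = -45 + 9*(-866 + I)/(13 + I) (a(I) = -45 + 9*((I - 866)/(I + 13)) = -45 + 9*((-866 + I)/(13 + I)) = -45 + 9*(-866 + I)/(13 + I))
a(w(10, -20))/635056 = (9*(-931 - 4*(-27))/(13 - 27))/635056 = (9*(-931 + 108)/(-14))*(1/635056) = (9*(-1/14)*(-823))*(1/635056) = (7407/14)*(1/635056) = 7407/8890784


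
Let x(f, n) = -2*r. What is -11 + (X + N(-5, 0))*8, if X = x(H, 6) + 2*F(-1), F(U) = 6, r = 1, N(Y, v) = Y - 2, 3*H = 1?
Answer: 13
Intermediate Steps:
H = ⅓ (H = (⅓)*1 = ⅓ ≈ 0.33333)
N(Y, v) = -2 + Y
x(f, n) = -2 (x(f, n) = -2*1 = -2)
X = 10 (X = -2 + 2*6 = -2 + 12 = 10)
-11 + (X + N(-5, 0))*8 = -11 + (10 + (-2 - 5))*8 = -11 + (10 - 7)*8 = -11 + 3*8 = -11 + 24 = 13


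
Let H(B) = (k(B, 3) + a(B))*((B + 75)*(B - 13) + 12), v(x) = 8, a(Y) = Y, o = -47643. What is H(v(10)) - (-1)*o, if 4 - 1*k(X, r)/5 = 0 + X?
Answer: -42807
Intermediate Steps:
k(X, r) = 20 - 5*X (k(X, r) = 20 - 5*(0 + X) = 20 - 5*X)
H(B) = (12 + (-13 + B)*(75 + B))*(20 - 4*B) (H(B) = ((20 - 5*B) + B)*((B + 75)*(B - 13) + 12) = (20 - 4*B)*((75 + B)*(-13 + B) + 12) = (20 - 4*B)*((-13 + B)*(75 + B) + 12) = (20 - 4*B)*(12 + (-13 + B)*(75 + B)) = (12 + (-13 + B)*(75 + B))*(20 - 4*B))
H(v(10)) - (-1)*o = (-19260 - 228*8² - 4*8³ + 5092*8) - (-1)*(-47643) = (-19260 - 228*64 - 4*512 + 40736) - 1*47643 = (-19260 - 14592 - 2048 + 40736) - 47643 = 4836 - 47643 = -42807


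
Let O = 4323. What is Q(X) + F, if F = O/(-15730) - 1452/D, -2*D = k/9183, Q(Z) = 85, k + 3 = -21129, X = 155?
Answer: -988170501/839410 ≈ -1177.2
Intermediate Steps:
k = -21132 (k = -3 - 21129 = -21132)
D = 3522/3061 (D = -(-10566)/9183 = -½*(-7044/3061) = 3522/3061 ≈ 1.1506)
F = -1059520351/839410 (F = 4323/(-15730) - 1452/3522/3061 = 4323*(-1/15730) - 1452*3061/3522 = -393/1430 - 740762/587 = -1059520351/839410 ≈ -1262.2)
Q(X) + F = 85 - 1059520351/839410 = -988170501/839410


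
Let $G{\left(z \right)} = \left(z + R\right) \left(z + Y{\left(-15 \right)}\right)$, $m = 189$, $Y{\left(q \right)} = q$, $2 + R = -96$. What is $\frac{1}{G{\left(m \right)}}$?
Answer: $\frac{1}{15834} \approx 6.3155 \cdot 10^{-5}$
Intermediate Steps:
$R = -98$ ($R = -2 - 96 = -98$)
$G{\left(z \right)} = \left(-98 + z\right) \left(-15 + z\right)$ ($G{\left(z \right)} = \left(z - 98\right) \left(z - 15\right) = \left(-98 + z\right) \left(-15 + z\right)$)
$\frac{1}{G{\left(m \right)}} = \frac{1}{1470 + 189^{2} - 21357} = \frac{1}{1470 + 35721 - 21357} = \frac{1}{15834}$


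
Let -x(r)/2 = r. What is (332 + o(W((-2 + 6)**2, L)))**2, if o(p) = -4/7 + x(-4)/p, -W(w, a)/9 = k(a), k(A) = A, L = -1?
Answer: 438316096/3969 ≈ 1.1043e+5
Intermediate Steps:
x(r) = -2*r
W(w, a) = -9*a
o(p) = -4/7 + 8/p (o(p) = -4/7 + (-2*(-4))/p = -4*1/7 + 8/p = -4/7 + 8/p)
(332 + o(W((-2 + 6)**2, L)))**2 = (332 + (-4/7 + 8/((-9*(-1)))))**2 = (332 + (-4/7 + 8/9))**2 = (332 + 20/63)**2 = (20936/63)**2 = 438316096/3969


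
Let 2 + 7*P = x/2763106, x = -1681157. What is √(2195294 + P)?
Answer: 11*√6787321453422918058/19341742 ≈ 1481.7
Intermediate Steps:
P = -7207369/19341742 (P = -2/7 + (-1681157/2763106)/7 = -2/7 + (-1681157*1/2763106)/7 = -2/7 + (⅐)*(-1681157/2763106) = -2/7 - 1681157/19341742 = -7207369/19341742 ≈ -0.37263)
√(2195294 + P) = √(2195294 - 7207369/19341742) = √(42460802954779/19341742) = 11*√6787321453422918058/19341742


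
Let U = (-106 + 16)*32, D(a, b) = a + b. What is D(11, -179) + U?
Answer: -3048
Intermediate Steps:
U = -2880 (U = -90*32 = -2880)
D(11, -179) + U = (11 - 179) - 2880 = -168 - 2880 = -3048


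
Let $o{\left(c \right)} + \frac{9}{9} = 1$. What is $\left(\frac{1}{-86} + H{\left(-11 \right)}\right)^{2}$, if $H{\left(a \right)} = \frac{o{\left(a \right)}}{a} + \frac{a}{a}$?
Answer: $\frac{7225}{7396} \approx 0.97688$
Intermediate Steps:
$o{\left(c \right)} = 0$ ($o{\left(c \right)} = -1 + 1 = 0$)
$H{\left(a \right)} = 1$ ($H{\left(a \right)} = \frac{0}{a} + \frac{a}{a} = 0 + 1 = 1$)
$\left(\frac{1}{-86} + H{\left(-11 \right)}\right)^{2} = \left(\frac{1}{-86} + 1\right)^{2} = \left(- \frac{1}{86} + 1\right)^{2} = \left(\frac{85}{86}\right)^{2} = \frac{7225}{7396}$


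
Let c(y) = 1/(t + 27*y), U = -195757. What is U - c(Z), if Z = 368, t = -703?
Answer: -1807424382/9233 ≈ -1.9576e+5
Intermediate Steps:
c(y) = 1/(-703 + 27*y)
U - c(Z) = -195757 - 1/(-703 + 27*368) = -195757 - 1/(-703 + 9936) = -195757 - 1/9233 = -1807424382/9233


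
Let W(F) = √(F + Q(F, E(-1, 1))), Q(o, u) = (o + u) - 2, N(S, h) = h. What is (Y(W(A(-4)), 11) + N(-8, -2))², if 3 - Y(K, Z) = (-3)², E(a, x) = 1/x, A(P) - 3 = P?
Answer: 64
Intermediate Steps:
A(P) = 3 + P
Q(o, u) = -2 + o + u
W(F) = √(-1 + 2*F) (W(F) = √(F + (-2 + F + 1/1)) = √(F + (-2 + F + 1)) = √(F + (-1 + F)) = √(-1 + 2*F))
Y(K, Z) = -6 (Y(K, Z) = 3 - 1*(-3)² = 3 - 1*9 = 3 - 9 = -6)
(Y(W(A(-4)), 11) + N(-8, -2))² = (-6 - 2)² = (-8)² = 64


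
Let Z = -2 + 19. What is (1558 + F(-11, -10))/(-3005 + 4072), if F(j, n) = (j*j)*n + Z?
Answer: 365/1067 ≈ 0.34208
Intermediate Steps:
Z = 17
F(j, n) = 17 + n*j**2 (F(j, n) = (j*j)*n + 17 = j**2*n + 17 = n*j**2 + 17 = 17 + n*j**2)
(1558 + F(-11, -10))/(-3005 + 4072) = (1558 + (17 - 10*(-11)**2))/(-3005 + 4072) = (1558 + (17 - 10*121))/1067 = (1558 + (17 - 1210))*(1/1067) = (1558 - 1193)*(1/1067) = 365*(1/1067) = 365/1067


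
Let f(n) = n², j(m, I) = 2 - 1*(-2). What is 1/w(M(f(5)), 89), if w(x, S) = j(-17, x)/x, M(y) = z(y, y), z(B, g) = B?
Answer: 25/4 ≈ 6.2500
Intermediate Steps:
j(m, I) = 4 (j(m, I) = 2 + 2 = 4)
M(y) = y
w(x, S) = 4/x
1/w(M(f(5)), 89) = 1/(4/(5²)) = 1/(4/25) = 25/4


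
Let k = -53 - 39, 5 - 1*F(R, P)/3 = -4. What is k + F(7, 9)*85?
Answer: 2203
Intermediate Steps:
F(R, P) = 27 (F(R, P) = 15 - 3*(-4) = 15 + 12 = 27)
k = -92
k + F(7, 9)*85 = -92 + 27*85 = -92 + 2295 = 2203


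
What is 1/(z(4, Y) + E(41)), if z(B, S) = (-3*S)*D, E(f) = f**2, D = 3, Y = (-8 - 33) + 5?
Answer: 1/2005 ≈ 0.00049875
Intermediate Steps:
Y = -36 (Y = -41 + 5 = -36)
z(B, S) = -9*S (z(B, S) = -3*S*3 = -9*S)
1/(z(4, Y) + E(41)) = 1/(-9*(-36) + 41**2) = 1/(324 + 1681) = 1/2005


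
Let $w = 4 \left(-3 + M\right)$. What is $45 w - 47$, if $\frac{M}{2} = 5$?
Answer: $1213$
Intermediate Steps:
$M = 10$ ($M = 2 \cdot 5 = 10$)
$w = 28$ ($w = 4 \left(-3 + 10\right) = 4 \cdot 7 = 28$)
$45 w - 47 = 45 \cdot 28 - 47 = 1260 - 47 = 1213$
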